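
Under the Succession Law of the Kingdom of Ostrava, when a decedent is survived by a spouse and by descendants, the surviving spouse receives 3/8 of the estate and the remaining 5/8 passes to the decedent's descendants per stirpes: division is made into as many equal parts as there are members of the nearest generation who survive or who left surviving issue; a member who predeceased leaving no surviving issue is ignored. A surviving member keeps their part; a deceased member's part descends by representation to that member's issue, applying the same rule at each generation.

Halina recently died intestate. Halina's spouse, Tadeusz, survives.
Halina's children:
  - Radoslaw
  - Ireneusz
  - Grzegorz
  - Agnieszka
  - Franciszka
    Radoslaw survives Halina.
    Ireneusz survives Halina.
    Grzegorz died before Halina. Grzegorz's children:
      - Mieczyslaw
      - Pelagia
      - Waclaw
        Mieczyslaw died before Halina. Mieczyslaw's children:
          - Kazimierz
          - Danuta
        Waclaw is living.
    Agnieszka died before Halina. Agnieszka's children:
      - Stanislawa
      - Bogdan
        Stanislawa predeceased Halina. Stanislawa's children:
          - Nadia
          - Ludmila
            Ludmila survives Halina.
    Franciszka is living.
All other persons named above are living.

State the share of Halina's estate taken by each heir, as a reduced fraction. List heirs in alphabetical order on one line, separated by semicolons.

Bogdan 1/16; Danuta 1/48; Franciszka 1/8; Ireneusz 1/8; Kazimierz 1/48; Ludmila 1/32; Nadia 1/32; Pelagia 1/24; Radoslaw 1/8; Tadeusz 3/8; Waclaw 1/24

Tadeusz, as surviving spouse, takes 3/8.
The remaining 5/8 passes to Halina's descendants per stirpes.
The 5/8 is divided into 5 equal shares of 1/8 among Radoslaw, Ireneusz, Grzegorz, Agnieszka, Franciszka.
Radoslaw is living and takes 1/8.
Ireneusz is living and takes 1/8.
Grzegorz predeceased; the 1/8 allotted to Grzegorz's branch passes to Grzegorz's issue by representation.
The 1/8 is divided into 3 equal shares of 1/24 among Mieczyslaw, Pelagia, Waclaw.
Mieczyslaw predeceased; the 1/24 allotted to Mieczyslaw's branch passes to Mieczyslaw's issue by representation.
The 1/24 is divided into 2 equal shares of 1/48 among Kazimierz, Danuta.
Kazimierz is living and takes 1/48.
Danuta is living and takes 1/48.
Pelagia is living and takes 1/24.
Waclaw is living and takes 1/24.
Agnieszka predeceased; the 1/8 allotted to Agnieszka's branch passes to Agnieszka's issue by representation.
The 1/8 is divided into 2 equal shares of 1/16 among Stanislawa, Bogdan.
Stanislawa predeceased; the 1/16 allotted to Stanislawa's branch passes to Stanislawa's issue by representation.
The 1/16 is divided into 2 equal shares of 1/32 among Nadia, Ludmila.
Nadia is living and takes 1/32.
Ludmila is living and takes 1/32.
Bogdan is living and takes 1/16.
Franciszka is living and takes 1/8.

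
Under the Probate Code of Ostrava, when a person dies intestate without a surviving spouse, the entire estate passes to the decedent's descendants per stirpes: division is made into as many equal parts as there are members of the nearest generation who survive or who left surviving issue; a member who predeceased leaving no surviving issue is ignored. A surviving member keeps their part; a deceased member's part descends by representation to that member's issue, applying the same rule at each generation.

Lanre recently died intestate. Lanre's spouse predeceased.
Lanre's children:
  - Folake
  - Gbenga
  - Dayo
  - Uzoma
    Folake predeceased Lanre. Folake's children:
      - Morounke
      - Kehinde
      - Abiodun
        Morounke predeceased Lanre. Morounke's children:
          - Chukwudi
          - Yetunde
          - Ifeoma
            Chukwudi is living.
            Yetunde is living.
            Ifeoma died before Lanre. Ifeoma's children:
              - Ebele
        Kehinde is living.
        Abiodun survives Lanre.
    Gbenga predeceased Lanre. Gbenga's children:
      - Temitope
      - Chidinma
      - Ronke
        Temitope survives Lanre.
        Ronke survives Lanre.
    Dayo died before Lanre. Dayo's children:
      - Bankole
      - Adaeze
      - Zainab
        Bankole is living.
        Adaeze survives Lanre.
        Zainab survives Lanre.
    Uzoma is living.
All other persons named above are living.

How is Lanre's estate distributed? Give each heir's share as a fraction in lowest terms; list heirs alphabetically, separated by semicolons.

There is no surviving spouse, so the entire estate passes to Lanre's descendants per stirpes.
The estate is divided into 4 equal shares of 1/4 among Folake, Gbenga, Dayo, Uzoma.
Folake predeceased; the 1/4 allotted to Folake's branch passes to Folake's issue by representation.
The 1/4 is divided into 3 equal shares of 1/12 among Morounke, Kehinde, Abiodun.
Morounke predeceased; the 1/12 allotted to Morounke's branch passes to Morounke's issue by representation.
The 1/12 is divided into 3 equal shares of 1/36 among Chukwudi, Yetunde, Ifeoma.
Chukwudi is living and takes 1/36.
Yetunde is living and takes 1/36.
Ifeoma predeceased; the 1/36 allotted to Ifeoma's branch passes to Ifeoma's issue by representation.
Ebele is the sole taker at this level and receives the full 1/36.
Kehinde is living and takes 1/12.
Abiodun is living and takes 1/12.
Gbenga predeceased; the 1/4 allotted to Gbenga's branch passes to Gbenga's issue by representation.
The 1/4 is divided into 3 equal shares of 1/12 among Temitope, Chidinma, Ronke.
Temitope is living and takes 1/12.
Chidinma is living and takes 1/12.
Ronke is living and takes 1/12.
Dayo predeceased; the 1/4 allotted to Dayo's branch passes to Dayo's issue by representation.
The 1/4 is divided into 3 equal shares of 1/12 among Bankole, Adaeze, Zainab.
Bankole is living and takes 1/12.
Adaeze is living and takes 1/12.
Zainab is living and takes 1/12.
Uzoma is living and takes 1/4.

Abiodun 1/12; Adaeze 1/12; Bankole 1/12; Chidinma 1/12; Chukwudi 1/36; Ebele 1/36; Kehinde 1/12; Ronke 1/12; Temitope 1/12; Uzoma 1/4; Yetunde 1/36; Zainab 1/12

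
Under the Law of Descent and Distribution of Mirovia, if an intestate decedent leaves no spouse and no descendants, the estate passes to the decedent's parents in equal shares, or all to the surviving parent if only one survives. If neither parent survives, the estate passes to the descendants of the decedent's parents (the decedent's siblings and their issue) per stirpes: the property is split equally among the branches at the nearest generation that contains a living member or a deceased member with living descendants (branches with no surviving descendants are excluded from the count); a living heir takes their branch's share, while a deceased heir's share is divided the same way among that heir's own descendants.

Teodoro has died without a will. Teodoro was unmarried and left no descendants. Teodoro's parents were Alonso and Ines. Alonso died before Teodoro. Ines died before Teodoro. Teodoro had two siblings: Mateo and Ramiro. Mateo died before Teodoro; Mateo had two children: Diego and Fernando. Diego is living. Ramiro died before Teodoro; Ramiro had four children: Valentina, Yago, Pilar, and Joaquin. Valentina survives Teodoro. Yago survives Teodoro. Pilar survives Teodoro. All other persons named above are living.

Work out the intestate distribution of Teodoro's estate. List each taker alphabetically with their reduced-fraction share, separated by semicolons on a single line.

Neither parent survives and there are no descendants, so the estate passes to Teodoro's siblings and their issue per stirpes.
The estate is divided into 2 equal shares of 1/2 among Mateo, Ramiro.
Mateo predeceased; the 1/2 allotted to Mateo's branch passes to Mateo's issue by representation.
The 1/2 is divided into 2 equal shares of 1/4 among Diego, Fernando.
Diego is living and takes 1/4.
Fernando is living and takes 1/4.
Ramiro predeceased; the 1/2 allotted to Ramiro's branch passes to Ramiro's issue by representation.
The 1/2 is divided into 4 equal shares of 1/8 among Valentina, Yago, Pilar, Joaquin.
Valentina is living and takes 1/8.
Yago is living and takes 1/8.
Pilar is living and takes 1/8.
Joaquin is living and takes 1/8.

Diego 1/4; Fernando 1/4; Joaquin 1/8; Pilar 1/8; Valentina 1/8; Yago 1/8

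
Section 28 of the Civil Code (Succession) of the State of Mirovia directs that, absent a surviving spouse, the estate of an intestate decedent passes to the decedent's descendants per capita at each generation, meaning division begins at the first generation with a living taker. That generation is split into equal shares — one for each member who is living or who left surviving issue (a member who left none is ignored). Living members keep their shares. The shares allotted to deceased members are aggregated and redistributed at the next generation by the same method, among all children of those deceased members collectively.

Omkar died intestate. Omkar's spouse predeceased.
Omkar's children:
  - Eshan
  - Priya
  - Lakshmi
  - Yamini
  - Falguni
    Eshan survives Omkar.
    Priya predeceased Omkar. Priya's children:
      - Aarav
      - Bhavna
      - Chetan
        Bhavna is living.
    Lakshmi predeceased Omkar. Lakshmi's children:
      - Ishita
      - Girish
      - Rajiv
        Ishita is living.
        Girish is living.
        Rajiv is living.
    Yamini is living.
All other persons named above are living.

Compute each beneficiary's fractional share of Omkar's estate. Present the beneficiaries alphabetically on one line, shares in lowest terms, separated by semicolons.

There is no surviving spouse, so the entire estate passes to Omkar's descendants per capita at each generation.
At generation 1 (Eshan, Priya, Lakshmi, Yamini, Falguni) there are 5 shares of (1)/5 = 1/5 each.
Living: Eshan, Yamini, and Falguni — each takes 1/5.
Deceased: Priya and Lakshmi. Their combined 2/5 is pooled and carried to generation 2.
At generation 2 (Aarav, Bhavna, Chetan, Ishita, Girish, Rajiv) there are 6 shares of (2/5)/6 = 1/15 each.
Living: Aarav, Bhavna, Chetan, Ishita, Girish, and Rajiv — each takes 1/15.

Aarav 1/15; Bhavna 1/15; Chetan 1/15; Eshan 1/5; Falguni 1/5; Girish 1/15; Ishita 1/15; Rajiv 1/15; Yamini 1/5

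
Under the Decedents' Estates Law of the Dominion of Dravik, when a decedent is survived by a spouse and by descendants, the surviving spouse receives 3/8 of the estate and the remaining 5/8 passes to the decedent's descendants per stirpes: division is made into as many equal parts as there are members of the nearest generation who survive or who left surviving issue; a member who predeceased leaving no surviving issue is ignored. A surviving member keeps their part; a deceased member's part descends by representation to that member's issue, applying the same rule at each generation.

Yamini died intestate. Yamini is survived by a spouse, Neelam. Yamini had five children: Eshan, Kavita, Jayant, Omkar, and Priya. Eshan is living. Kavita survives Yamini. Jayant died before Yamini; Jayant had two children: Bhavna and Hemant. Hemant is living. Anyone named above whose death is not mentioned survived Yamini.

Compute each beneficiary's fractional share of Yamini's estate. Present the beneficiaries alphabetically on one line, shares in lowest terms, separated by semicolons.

Neelam, as surviving spouse, takes 3/8.
The remaining 5/8 passes to Yamini's descendants per stirpes.
The 5/8 is divided into 5 equal shares of 1/8 among Eshan, Kavita, Jayant, Omkar, Priya.
Eshan is living and takes 1/8.
Kavita is living and takes 1/8.
Jayant predeceased; the 1/8 allotted to Jayant's branch passes to Jayant's issue by representation.
The 1/8 is divided into 2 equal shares of 1/16 among Bhavna, Hemant.
Bhavna is living and takes 1/16.
Hemant is living and takes 1/16.
Omkar is living and takes 1/8.
Priya is living and takes 1/8.

Bhavna 1/16; Eshan 1/8; Hemant 1/16; Kavita 1/8; Neelam 3/8; Omkar 1/8; Priya 1/8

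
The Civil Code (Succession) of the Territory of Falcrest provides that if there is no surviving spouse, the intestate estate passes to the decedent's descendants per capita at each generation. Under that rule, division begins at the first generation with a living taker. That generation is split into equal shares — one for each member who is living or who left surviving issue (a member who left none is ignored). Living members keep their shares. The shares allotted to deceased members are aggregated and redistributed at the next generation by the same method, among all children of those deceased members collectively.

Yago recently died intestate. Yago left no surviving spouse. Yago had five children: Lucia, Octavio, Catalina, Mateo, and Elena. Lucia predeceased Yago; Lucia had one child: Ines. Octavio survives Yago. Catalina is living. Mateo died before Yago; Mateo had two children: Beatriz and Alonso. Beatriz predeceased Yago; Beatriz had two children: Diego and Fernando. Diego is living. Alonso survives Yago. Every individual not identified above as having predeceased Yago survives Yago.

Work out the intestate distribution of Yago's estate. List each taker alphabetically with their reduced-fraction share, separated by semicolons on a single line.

Alonso 2/15; Catalina 1/5; Diego 1/15; Elena 1/5; Fernando 1/15; Ines 2/15; Octavio 1/5

There is no surviving spouse, so the entire estate passes to Yago's descendants per capita at each generation.
At generation 1 (Lucia, Octavio, Catalina, Mateo, Elena) there are 5 shares of (1)/5 = 1/5 each.
Living: Octavio, Catalina, and Elena — each takes 1/5.
Deceased: Lucia and Mateo. Their combined 2/5 is pooled and carried to generation 2.
At generation 2 (Ines, Beatriz, Alonso) there are 3 shares of (2/5)/3 = 2/15 each.
Living: Ines and Alonso — each takes 2/15.
Deceased: Beatriz. That 2/15 share is carried to generation 3.
At generation 3 (Diego, Fernando) there are 2 shares of (2/15)/2 = 1/15 each.
Living: Diego and Fernando — each takes 1/15.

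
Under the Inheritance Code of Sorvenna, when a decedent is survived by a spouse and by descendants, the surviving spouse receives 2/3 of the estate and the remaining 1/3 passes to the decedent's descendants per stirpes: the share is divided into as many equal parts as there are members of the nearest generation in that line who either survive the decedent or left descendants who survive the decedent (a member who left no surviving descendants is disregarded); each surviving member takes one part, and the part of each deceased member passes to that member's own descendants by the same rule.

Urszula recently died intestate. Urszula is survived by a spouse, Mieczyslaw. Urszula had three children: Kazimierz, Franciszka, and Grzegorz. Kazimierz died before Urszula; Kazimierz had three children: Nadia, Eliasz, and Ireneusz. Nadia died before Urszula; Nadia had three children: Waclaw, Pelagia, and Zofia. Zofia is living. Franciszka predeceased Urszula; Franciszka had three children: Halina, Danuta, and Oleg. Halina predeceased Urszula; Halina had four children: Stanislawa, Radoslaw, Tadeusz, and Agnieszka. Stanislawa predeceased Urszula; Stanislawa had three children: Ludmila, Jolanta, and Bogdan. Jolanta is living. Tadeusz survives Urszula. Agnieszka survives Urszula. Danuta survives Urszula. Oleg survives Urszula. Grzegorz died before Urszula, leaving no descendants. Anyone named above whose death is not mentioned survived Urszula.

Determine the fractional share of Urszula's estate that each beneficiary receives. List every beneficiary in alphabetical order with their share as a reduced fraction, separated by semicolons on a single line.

Mieczyslaw, as surviving spouse, takes 2/3.
The remaining 1/3 passes to Urszula's descendants per stirpes.
Grzegorz left no surviving issue, so that branch lapses and is disregarded.
The 1/3 is divided into 2 equal shares of 1/6 among Kazimierz, Franciszka.
Kazimierz predeceased; the 1/6 allotted to Kazimierz's branch passes to Kazimierz's issue by representation.
The 1/6 is divided into 3 equal shares of 1/18 among Nadia, Eliasz, Ireneusz.
Nadia predeceased; the 1/18 allotted to Nadia's branch passes to Nadia's issue by representation.
The 1/18 is divided into 3 equal shares of 1/54 among Waclaw, Pelagia, Zofia.
Waclaw is living and takes 1/54.
Pelagia is living and takes 1/54.
Zofia is living and takes 1/54.
Eliasz is living and takes 1/18.
Ireneusz is living and takes 1/18.
Franciszka predeceased; the 1/6 allotted to Franciszka's branch passes to Franciszka's issue by representation.
The 1/6 is divided into 3 equal shares of 1/18 among Halina, Danuta, Oleg.
Halina predeceased; the 1/18 allotted to Halina's branch passes to Halina's issue by representation.
The 1/18 is divided into 4 equal shares of 1/72 among Stanislawa, Radoslaw, Tadeusz, Agnieszka.
Stanislawa predeceased; the 1/72 allotted to Stanislawa's branch passes to Stanislawa's issue by representation.
The 1/72 is divided into 3 equal shares of 1/216 among Ludmila, Jolanta, Bogdan.
Ludmila is living and takes 1/216.
Jolanta is living and takes 1/216.
Bogdan is living and takes 1/216.
Radoslaw is living and takes 1/72.
Tadeusz is living and takes 1/72.
Agnieszka is living and takes 1/72.
Danuta is living and takes 1/18.
Oleg is living and takes 1/18.

Agnieszka 1/72; Bogdan 1/216; Danuta 1/18; Eliasz 1/18; Ireneusz 1/18; Jolanta 1/216; Ludmila 1/216; Mieczyslaw 2/3; Oleg 1/18; Pelagia 1/54; Radoslaw 1/72; Tadeusz 1/72; Waclaw 1/54; Zofia 1/54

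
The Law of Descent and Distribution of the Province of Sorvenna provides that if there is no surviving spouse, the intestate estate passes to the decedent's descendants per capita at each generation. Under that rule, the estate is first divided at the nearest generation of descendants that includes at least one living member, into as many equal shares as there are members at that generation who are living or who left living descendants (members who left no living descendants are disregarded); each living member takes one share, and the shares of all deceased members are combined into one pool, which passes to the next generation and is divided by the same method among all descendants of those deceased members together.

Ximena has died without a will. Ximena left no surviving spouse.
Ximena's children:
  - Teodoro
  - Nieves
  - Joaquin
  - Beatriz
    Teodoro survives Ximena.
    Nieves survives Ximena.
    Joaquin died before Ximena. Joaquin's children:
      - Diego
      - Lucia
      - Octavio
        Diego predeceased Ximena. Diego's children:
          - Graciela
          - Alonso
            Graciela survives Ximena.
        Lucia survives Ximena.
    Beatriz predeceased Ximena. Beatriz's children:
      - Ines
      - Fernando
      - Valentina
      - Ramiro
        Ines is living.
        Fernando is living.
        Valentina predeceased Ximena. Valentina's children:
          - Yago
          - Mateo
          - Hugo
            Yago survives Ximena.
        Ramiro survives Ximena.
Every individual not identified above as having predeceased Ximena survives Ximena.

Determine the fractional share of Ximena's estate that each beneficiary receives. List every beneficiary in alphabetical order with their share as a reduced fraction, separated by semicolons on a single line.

Alonso 1/35; Fernando 1/14; Graciela 1/35; Hugo 1/35; Ines 1/14; Lucia 1/14; Mateo 1/35; Nieves 1/4; Octavio 1/14; Ramiro 1/14; Teodoro 1/4; Yago 1/35

There is no surviving spouse, so the entire estate passes to Ximena's descendants per capita at each generation.
At generation 1 (Teodoro, Nieves, Joaquin, Beatriz) there are 4 shares of (1)/4 = 1/4 each.
Living: Teodoro and Nieves — each takes 1/4.
Deceased: Joaquin and Beatriz. Their combined 1/2 is pooled and carried to generation 2.
At generation 2 (Diego, Lucia, Octavio, Ines, Fernando, Valentina, Ramiro) there are 7 shares of (1/2)/7 = 1/14 each.
Living: Lucia, Octavio, Ines, Fernando, and Ramiro — each takes 1/14.
Deceased: Diego and Valentina. Their combined 1/7 is pooled and carried to generation 3.
At generation 3 (Graciela, Alonso, Yago, Mateo, Hugo) there are 5 shares of (1/7)/5 = 1/35 each.
Living: Graciela, Alonso, Yago, Mateo, and Hugo — each takes 1/35.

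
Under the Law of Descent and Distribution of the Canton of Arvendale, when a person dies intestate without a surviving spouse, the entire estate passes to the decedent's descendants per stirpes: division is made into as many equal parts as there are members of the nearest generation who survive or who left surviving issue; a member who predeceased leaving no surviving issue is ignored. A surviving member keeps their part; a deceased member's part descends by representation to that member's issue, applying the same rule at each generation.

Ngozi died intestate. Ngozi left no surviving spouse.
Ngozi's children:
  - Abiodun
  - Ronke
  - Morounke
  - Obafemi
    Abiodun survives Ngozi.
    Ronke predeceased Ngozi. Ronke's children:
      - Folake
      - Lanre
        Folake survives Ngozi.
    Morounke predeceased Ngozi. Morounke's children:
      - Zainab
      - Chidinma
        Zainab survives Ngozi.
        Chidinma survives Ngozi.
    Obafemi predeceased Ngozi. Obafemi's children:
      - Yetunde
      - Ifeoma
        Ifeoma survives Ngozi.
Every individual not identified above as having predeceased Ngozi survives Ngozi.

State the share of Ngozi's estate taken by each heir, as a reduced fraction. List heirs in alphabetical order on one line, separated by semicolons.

Abiodun 1/4; Chidinma 1/8; Folake 1/8; Ifeoma 1/8; Lanre 1/8; Yetunde 1/8; Zainab 1/8

There is no surviving spouse, so the entire estate passes to Ngozi's descendants per stirpes.
The estate is divided into 4 equal shares of 1/4 among Abiodun, Ronke, Morounke, Obafemi.
Abiodun is living and takes 1/4.
Ronke predeceased; the 1/4 allotted to Ronke's branch passes to Ronke's issue by representation.
The 1/4 is divided into 2 equal shares of 1/8 among Folake, Lanre.
Folake is living and takes 1/8.
Lanre is living and takes 1/8.
Morounke predeceased; the 1/4 allotted to Morounke's branch passes to Morounke's issue by representation.
The 1/4 is divided into 2 equal shares of 1/8 among Zainab, Chidinma.
Zainab is living and takes 1/8.
Chidinma is living and takes 1/8.
Obafemi predeceased; the 1/4 allotted to Obafemi's branch passes to Obafemi's issue by representation.
The 1/4 is divided into 2 equal shares of 1/8 among Yetunde, Ifeoma.
Yetunde is living and takes 1/8.
Ifeoma is living and takes 1/8.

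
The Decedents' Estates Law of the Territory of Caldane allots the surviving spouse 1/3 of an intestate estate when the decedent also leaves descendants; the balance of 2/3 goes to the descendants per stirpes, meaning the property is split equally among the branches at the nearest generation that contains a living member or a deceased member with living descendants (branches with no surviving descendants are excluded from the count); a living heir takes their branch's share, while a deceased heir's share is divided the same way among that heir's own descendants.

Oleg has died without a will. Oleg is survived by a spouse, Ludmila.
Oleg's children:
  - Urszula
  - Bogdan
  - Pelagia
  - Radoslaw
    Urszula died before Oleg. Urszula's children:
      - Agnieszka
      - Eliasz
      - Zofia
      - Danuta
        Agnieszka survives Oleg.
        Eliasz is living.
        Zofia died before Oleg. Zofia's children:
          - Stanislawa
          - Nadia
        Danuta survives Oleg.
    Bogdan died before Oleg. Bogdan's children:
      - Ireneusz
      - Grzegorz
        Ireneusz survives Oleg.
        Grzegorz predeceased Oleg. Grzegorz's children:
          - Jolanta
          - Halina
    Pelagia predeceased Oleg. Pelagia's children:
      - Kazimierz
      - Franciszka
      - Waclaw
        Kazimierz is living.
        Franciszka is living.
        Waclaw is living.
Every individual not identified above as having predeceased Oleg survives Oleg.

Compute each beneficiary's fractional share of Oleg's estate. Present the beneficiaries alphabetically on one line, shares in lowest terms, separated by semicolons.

Agnieszka 1/24; Danuta 1/24; Eliasz 1/24; Franciszka 1/18; Halina 1/24; Ireneusz 1/12; Jolanta 1/24; Kazimierz 1/18; Ludmila 1/3; Nadia 1/48; Radoslaw 1/6; Stanislawa 1/48; Waclaw 1/18

Ludmila, as surviving spouse, takes 1/3.
The remaining 2/3 passes to Oleg's descendants per stirpes.
The 2/3 is divided into 4 equal shares of 1/6 among Urszula, Bogdan, Pelagia, Radoslaw.
Urszula predeceased; the 1/6 allotted to Urszula's branch passes to Urszula's issue by representation.
The 1/6 is divided into 4 equal shares of 1/24 among Agnieszka, Eliasz, Zofia, Danuta.
Agnieszka is living and takes 1/24.
Eliasz is living and takes 1/24.
Zofia predeceased; the 1/24 allotted to Zofia's branch passes to Zofia's issue by representation.
The 1/24 is divided into 2 equal shares of 1/48 among Stanislawa, Nadia.
Stanislawa is living and takes 1/48.
Nadia is living and takes 1/48.
Danuta is living and takes 1/24.
Bogdan predeceased; the 1/6 allotted to Bogdan's branch passes to Bogdan's issue by representation.
The 1/6 is divided into 2 equal shares of 1/12 among Ireneusz, Grzegorz.
Ireneusz is living and takes 1/12.
Grzegorz predeceased; the 1/12 allotted to Grzegorz's branch passes to Grzegorz's issue by representation.
The 1/12 is divided into 2 equal shares of 1/24 among Jolanta, Halina.
Jolanta is living and takes 1/24.
Halina is living and takes 1/24.
Pelagia predeceased; the 1/6 allotted to Pelagia's branch passes to Pelagia's issue by representation.
The 1/6 is divided into 3 equal shares of 1/18 among Kazimierz, Franciszka, Waclaw.
Kazimierz is living and takes 1/18.
Franciszka is living and takes 1/18.
Waclaw is living and takes 1/18.
Radoslaw is living and takes 1/6.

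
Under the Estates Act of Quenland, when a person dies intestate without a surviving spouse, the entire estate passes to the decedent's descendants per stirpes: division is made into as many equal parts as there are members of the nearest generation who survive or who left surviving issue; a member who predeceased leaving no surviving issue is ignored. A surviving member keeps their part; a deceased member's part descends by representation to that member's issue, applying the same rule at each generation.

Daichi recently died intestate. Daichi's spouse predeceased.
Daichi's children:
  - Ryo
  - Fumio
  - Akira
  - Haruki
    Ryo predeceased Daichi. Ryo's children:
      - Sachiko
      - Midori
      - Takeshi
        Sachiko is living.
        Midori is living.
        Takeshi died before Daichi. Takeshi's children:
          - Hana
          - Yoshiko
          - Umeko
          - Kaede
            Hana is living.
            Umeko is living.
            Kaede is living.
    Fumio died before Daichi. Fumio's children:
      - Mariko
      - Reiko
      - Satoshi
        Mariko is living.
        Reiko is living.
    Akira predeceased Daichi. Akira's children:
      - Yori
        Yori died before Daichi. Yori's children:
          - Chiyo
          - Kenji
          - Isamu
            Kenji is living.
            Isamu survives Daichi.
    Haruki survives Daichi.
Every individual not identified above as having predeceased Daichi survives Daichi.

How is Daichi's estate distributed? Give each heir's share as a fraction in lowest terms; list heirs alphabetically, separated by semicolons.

Chiyo 1/12; Hana 1/48; Haruki 1/4; Isamu 1/12; Kaede 1/48; Kenji 1/12; Mariko 1/12; Midori 1/12; Reiko 1/12; Sachiko 1/12; Satoshi 1/12; Umeko 1/48; Yoshiko 1/48

There is no surviving spouse, so the entire estate passes to Daichi's descendants per stirpes.
The estate is divided into 4 equal shares of 1/4 among Ryo, Fumio, Akira, Haruki.
Ryo predeceased; the 1/4 allotted to Ryo's branch passes to Ryo's issue by representation.
The 1/4 is divided into 3 equal shares of 1/12 among Sachiko, Midori, Takeshi.
Sachiko is living and takes 1/12.
Midori is living and takes 1/12.
Takeshi predeceased; the 1/12 allotted to Takeshi's branch passes to Takeshi's issue by representation.
The 1/12 is divided into 4 equal shares of 1/48 among Hana, Yoshiko, Umeko, Kaede.
Hana is living and takes 1/48.
Yoshiko is living and takes 1/48.
Umeko is living and takes 1/48.
Kaede is living and takes 1/48.
Fumio predeceased; the 1/4 allotted to Fumio's branch passes to Fumio's issue by representation.
The 1/4 is divided into 3 equal shares of 1/12 among Mariko, Reiko, Satoshi.
Mariko is living and takes 1/12.
Reiko is living and takes 1/12.
Satoshi is living and takes 1/12.
Akira predeceased; the 1/4 allotted to Akira's branch passes to Akira's issue by representation.
Yori's line is the sole branch at this level, so the full 1/4 passes to Yori's issue by representation.
The 1/4 is divided into 3 equal shares of 1/12 among Chiyo, Kenji, Isamu.
Chiyo is living and takes 1/12.
Kenji is living and takes 1/12.
Isamu is living and takes 1/12.
Haruki is living and takes 1/4.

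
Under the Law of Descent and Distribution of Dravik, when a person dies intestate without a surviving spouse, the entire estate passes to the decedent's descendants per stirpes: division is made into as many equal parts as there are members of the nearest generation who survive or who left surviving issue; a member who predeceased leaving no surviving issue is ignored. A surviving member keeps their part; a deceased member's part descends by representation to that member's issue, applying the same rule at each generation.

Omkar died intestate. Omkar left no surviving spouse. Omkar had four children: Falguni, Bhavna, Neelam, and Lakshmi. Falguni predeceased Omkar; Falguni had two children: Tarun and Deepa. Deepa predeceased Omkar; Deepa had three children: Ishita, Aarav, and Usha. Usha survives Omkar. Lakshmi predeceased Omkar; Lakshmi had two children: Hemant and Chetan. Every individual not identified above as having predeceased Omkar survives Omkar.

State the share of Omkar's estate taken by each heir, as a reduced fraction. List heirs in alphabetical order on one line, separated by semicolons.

There is no surviving spouse, so the entire estate passes to Omkar's descendants per stirpes.
The estate is divided into 4 equal shares of 1/4 among Falguni, Bhavna, Neelam, Lakshmi.
Falguni predeceased; the 1/4 allotted to Falguni's branch passes to Falguni's issue by representation.
The 1/4 is divided into 2 equal shares of 1/8 among Tarun, Deepa.
Tarun is living and takes 1/8.
Deepa predeceased; the 1/8 allotted to Deepa's branch passes to Deepa's issue by representation.
The 1/8 is divided into 3 equal shares of 1/24 among Ishita, Aarav, Usha.
Ishita is living and takes 1/24.
Aarav is living and takes 1/24.
Usha is living and takes 1/24.
Bhavna is living and takes 1/4.
Neelam is living and takes 1/4.
Lakshmi predeceased; the 1/4 allotted to Lakshmi's branch passes to Lakshmi's issue by representation.
The 1/4 is divided into 2 equal shares of 1/8 among Hemant, Chetan.
Hemant is living and takes 1/8.
Chetan is living and takes 1/8.

Aarav 1/24; Bhavna 1/4; Chetan 1/8; Hemant 1/8; Ishita 1/24; Neelam 1/4; Tarun 1/8; Usha 1/24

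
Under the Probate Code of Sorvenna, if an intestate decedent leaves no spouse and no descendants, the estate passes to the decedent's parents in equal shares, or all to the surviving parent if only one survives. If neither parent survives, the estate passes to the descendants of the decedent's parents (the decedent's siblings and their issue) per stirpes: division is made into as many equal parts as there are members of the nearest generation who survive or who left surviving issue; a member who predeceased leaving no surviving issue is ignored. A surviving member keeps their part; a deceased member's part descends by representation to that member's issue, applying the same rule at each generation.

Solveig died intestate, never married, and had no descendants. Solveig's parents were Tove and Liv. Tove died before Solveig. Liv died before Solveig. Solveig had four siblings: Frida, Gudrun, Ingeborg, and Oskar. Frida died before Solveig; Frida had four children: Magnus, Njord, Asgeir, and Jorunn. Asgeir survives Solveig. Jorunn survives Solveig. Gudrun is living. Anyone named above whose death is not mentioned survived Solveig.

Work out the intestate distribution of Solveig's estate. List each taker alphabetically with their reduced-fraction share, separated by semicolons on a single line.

Asgeir 1/16; Gudrun 1/4; Ingeborg 1/4; Jorunn 1/16; Magnus 1/16; Njord 1/16; Oskar 1/4

Neither parent survives and there are no descendants, so the estate passes to Solveig's siblings and their issue per stirpes.
The estate is divided into 4 equal shares of 1/4 among Frida, Gudrun, Ingeborg, Oskar.
Frida predeceased; the 1/4 allotted to Frida's branch passes to Frida's issue by representation.
The 1/4 is divided into 4 equal shares of 1/16 among Magnus, Njord, Asgeir, Jorunn.
Magnus is living and takes 1/16.
Njord is living and takes 1/16.
Asgeir is living and takes 1/16.
Jorunn is living and takes 1/16.
Gudrun is living and takes 1/4.
Ingeborg is living and takes 1/4.
Oskar is living and takes 1/4.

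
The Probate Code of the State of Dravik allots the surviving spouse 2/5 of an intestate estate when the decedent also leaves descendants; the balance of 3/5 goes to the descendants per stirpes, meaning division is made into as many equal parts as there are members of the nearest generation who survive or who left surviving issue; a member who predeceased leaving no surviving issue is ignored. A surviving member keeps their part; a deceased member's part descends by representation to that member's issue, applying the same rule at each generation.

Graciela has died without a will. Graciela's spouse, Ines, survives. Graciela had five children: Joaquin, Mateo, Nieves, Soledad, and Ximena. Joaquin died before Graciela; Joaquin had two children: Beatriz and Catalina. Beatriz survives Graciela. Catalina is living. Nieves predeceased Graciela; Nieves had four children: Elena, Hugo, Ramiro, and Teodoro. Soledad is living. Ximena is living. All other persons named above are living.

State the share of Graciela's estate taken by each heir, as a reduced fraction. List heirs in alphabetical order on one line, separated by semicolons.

Beatriz 3/50; Catalina 3/50; Elena 3/100; Hugo 3/100; Ines 2/5; Mateo 3/25; Ramiro 3/100; Soledad 3/25; Teodoro 3/100; Ximena 3/25

Ines, as surviving spouse, takes 2/5.
The remaining 3/5 passes to Graciela's descendants per stirpes.
The 3/5 is divided into 5 equal shares of 3/25 among Joaquin, Mateo, Nieves, Soledad, Ximena.
Joaquin predeceased; the 3/25 allotted to Joaquin's branch passes to Joaquin's issue by representation.
The 3/25 is divided into 2 equal shares of 3/50 among Beatriz, Catalina.
Beatriz is living and takes 3/50.
Catalina is living and takes 3/50.
Mateo is living and takes 3/25.
Nieves predeceased; the 3/25 allotted to Nieves's branch passes to Nieves's issue by representation.
The 3/25 is divided into 4 equal shares of 3/100 among Elena, Hugo, Ramiro, Teodoro.
Elena is living and takes 3/100.
Hugo is living and takes 3/100.
Ramiro is living and takes 3/100.
Teodoro is living and takes 3/100.
Soledad is living and takes 3/25.
Ximena is living and takes 3/25.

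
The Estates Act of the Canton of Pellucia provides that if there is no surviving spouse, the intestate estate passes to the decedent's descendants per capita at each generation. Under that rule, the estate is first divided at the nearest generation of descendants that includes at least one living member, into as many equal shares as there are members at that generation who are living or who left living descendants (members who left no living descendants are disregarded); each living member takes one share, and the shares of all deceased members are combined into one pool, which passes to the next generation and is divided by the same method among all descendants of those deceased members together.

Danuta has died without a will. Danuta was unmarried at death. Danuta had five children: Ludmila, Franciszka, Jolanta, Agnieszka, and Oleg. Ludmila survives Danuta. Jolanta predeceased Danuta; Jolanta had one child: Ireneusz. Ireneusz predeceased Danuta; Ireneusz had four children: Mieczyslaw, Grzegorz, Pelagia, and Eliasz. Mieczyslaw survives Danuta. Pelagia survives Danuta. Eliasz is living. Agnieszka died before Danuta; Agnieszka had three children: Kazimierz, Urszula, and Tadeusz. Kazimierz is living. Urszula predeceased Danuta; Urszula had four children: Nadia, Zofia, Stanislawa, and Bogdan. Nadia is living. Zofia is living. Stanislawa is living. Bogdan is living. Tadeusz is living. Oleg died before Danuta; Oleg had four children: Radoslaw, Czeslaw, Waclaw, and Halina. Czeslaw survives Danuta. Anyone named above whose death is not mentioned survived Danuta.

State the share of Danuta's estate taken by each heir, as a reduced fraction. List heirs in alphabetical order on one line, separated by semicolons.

Bogdan 3/160; Czeslaw 3/40; Eliasz 3/160; Franciszka 1/5; Grzegorz 3/160; Halina 3/40; Kazimierz 3/40; Ludmila 1/5; Mieczyslaw 3/160; Nadia 3/160; Pelagia 3/160; Radoslaw 3/40; Stanislawa 3/160; Tadeusz 3/40; Waclaw 3/40; Zofia 3/160

There is no surviving spouse, so the entire estate passes to Danuta's descendants per capita at each generation.
At generation 1 (Ludmila, Franciszka, Jolanta, Agnieszka, Oleg) there are 5 shares of (1)/5 = 1/5 each.
Living: Ludmila and Franciszka — each takes 1/5.
Deceased: Jolanta, Agnieszka, and Oleg. Their combined 3/5 is pooled and carried to generation 2.
At generation 2 (Ireneusz, Kazimierz, Urszula, Tadeusz, Radoslaw, Czeslaw, Waclaw, Halina) there are 8 shares of (3/5)/8 = 3/40 each.
Living: Kazimierz, Tadeusz, Radoslaw, Czeslaw, Waclaw, and Halina — each takes 3/40.
Deceased: Ireneusz and Urszula. Their combined 3/20 is pooled and carried to generation 3.
At generation 3 (Mieczyslaw, Grzegorz, Pelagia, Eliasz, Nadia, Zofia, Stanislawa, Bogdan) there are 8 shares of (3/20)/8 = 3/160 each.
Living: Mieczyslaw, Grzegorz, Pelagia, Eliasz, Nadia, Zofia, Stanislawa, and Bogdan — each takes 3/160.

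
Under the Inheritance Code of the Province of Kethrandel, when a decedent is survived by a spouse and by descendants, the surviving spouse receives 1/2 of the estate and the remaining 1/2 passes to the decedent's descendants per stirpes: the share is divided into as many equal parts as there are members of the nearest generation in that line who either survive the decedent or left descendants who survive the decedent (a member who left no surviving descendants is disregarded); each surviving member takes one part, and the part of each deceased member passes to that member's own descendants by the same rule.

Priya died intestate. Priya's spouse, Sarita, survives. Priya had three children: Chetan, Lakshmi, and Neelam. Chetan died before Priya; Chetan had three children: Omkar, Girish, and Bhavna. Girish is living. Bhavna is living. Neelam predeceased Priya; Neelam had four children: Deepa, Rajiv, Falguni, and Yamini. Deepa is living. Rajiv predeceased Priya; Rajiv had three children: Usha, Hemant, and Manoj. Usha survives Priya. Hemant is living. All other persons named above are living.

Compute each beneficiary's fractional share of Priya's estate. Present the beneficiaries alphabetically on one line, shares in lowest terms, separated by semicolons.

Bhavna 1/18; Deepa 1/24; Falguni 1/24; Girish 1/18; Hemant 1/72; Lakshmi 1/6; Manoj 1/72; Omkar 1/18; Sarita 1/2; Usha 1/72; Yamini 1/24

Sarita, as surviving spouse, takes 1/2.
The remaining 1/2 passes to Priya's descendants per stirpes.
The 1/2 is divided into 3 equal shares of 1/6 among Chetan, Lakshmi, Neelam.
Chetan predeceased; the 1/6 allotted to Chetan's branch passes to Chetan's issue by representation.
The 1/6 is divided into 3 equal shares of 1/18 among Omkar, Girish, Bhavna.
Omkar is living and takes 1/18.
Girish is living and takes 1/18.
Bhavna is living and takes 1/18.
Lakshmi is living and takes 1/6.
Neelam predeceased; the 1/6 allotted to Neelam's branch passes to Neelam's issue by representation.
The 1/6 is divided into 4 equal shares of 1/24 among Deepa, Rajiv, Falguni, Yamini.
Deepa is living and takes 1/24.
Rajiv predeceased; the 1/24 allotted to Rajiv's branch passes to Rajiv's issue by representation.
The 1/24 is divided into 3 equal shares of 1/72 among Usha, Hemant, Manoj.
Usha is living and takes 1/72.
Hemant is living and takes 1/72.
Manoj is living and takes 1/72.
Falguni is living and takes 1/24.
Yamini is living and takes 1/24.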